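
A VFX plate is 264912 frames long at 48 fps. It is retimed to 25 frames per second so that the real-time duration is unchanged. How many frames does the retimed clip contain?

Target frames = source frames × (target rate / source rate) = 264912 × (25)/(48) = 264912 × 25/48 = 137975.

137975 frames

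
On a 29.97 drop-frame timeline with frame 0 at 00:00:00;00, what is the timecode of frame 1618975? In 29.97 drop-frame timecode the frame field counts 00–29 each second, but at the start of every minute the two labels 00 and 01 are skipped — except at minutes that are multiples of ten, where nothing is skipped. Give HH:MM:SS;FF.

Each 10-minute DF block holds 10 × 60 × 30 − 9 × 2 = 17982 frames. 1618975 ÷ 17982 → 90 full blocks, remainder 595.
Within the partial block the first minute is 1800 frames and each further minute 1798, so 0 further minute boundaries passed. Total skipped labels = 18 × 90 + 2 × 0 = 1620.
Non-drop label index = 1618975 + 1620 = 1620595; at 30 labels/s that is 15:00:19:25, i.e. DF 15:00:19;25.

15:00:19;25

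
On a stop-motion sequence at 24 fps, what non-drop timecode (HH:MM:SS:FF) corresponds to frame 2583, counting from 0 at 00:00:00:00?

00:01:47:15

2583 ÷ 24 = 107 full seconds, remainder 15 frames.
107 s = 0 h 1 min 47 s.
Timecode: 00:01:47:15.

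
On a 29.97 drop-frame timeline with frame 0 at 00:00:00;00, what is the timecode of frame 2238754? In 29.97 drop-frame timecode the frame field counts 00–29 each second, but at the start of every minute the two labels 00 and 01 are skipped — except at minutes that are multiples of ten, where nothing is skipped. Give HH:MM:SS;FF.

20:44:59;24

Ten DF minutes hold 17982 frames, so frame 2238754 lies in block 124 (frames 2229768–2247749) with 8986 frames into that block.
The block's first minute is 1800 frames and the rest 1798 each; 8986 frames reaches minute 4, so 124 × 18 + 4 × 2 = 2240 labels have been skipped so far.
Adding those back, label number 2238754 + 2240 = 2240994 at 30 labels/s is 74699 s + 24 f = 20 h 44 min 59 s frame 24, i.e. 20:44:59;24.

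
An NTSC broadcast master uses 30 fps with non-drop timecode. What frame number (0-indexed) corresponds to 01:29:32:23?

161183

Total seconds to the label: (1 × 3600 + 29 × 60 + 32) = 5372.
Frame index = 5372 × 30 + 23 = 161183.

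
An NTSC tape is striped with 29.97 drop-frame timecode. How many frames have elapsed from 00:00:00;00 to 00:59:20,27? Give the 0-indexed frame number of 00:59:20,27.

106719

Complete 10-minute blocks: 5, each 17982 frames → 89910.
Remaining 9 whole minutes in the current block: 1800 + 8 × 1798 = 16184 frames.
Within the current minute: 20 × 30 + 27 − 2 = 625 (labels ;00/;01 skipped at this minute). Total = 89910 + 16184 + 625 = 106719.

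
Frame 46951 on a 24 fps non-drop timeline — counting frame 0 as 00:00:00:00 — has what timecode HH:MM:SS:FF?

46951 ÷ 24 = 1956 full seconds, remainder 7 frames.
1956 s = 0 h 32 min 36 s.
Timecode: 00:32:36:07.

00:32:36:07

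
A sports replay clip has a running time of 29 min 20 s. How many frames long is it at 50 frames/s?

29 min 20 s = 1760 s.
Frames = 1760 × 50 = 88000.

88000 frames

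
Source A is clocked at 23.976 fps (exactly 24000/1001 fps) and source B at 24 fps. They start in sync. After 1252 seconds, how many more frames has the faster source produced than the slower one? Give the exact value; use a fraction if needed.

30048/1001 frames

A emits 24000/1001 × 1252 = 30048000/1001 frames; B emits 24 × 1252 = 30048.
Difference = 30048/1001 frames (≈ 30.0180); B is ahead of A.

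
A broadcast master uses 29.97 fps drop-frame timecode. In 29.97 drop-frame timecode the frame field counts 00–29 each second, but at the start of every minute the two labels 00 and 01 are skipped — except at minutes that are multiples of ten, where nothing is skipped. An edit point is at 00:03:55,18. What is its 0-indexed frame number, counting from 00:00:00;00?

Complete 10-minute blocks: 0, each 17982 frames → 0.
Remaining 3 whole minutes in the current block: 1800 + 2 × 1798 = 5396 frames.
Within the current minute: 55 × 30 + 18 − 2 = 1666 (labels ;00/;01 skipped at this minute). Total = 0 + 5396 + 1666 = 7062.

7062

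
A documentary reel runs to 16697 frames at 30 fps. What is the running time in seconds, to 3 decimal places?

Running time = 16697 × 1/30 = 16697/30 s ≈ 556.567 s.

556.567 seconds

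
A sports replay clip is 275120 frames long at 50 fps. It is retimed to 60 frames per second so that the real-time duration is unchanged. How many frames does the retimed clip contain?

Target frames = source frames × (target rate / source rate) = 275120 × (60)/(50) = 275120 × 6/5 = 330144.

330144 frames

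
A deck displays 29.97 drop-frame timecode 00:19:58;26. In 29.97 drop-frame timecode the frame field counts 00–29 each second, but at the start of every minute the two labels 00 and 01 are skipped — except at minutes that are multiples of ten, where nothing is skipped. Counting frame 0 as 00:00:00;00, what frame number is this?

35930

As if non-drop at 30 labels/s: (0 × 3600 + 19 × 60 + 58) × 30 + 26 = 35966.
Minute boundaries passed: 19; those not divisible by 10: 19 − 1 = 18; dropped labels = 2 × 18 = 36.
Actual frame index = 35966 − 36 = 35930.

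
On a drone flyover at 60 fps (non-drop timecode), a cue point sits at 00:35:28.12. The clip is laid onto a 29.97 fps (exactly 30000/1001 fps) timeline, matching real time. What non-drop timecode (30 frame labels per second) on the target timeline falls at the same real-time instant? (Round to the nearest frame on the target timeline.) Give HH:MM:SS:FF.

00:35:26:02

Source frame index: (0×3600 + 35×60 + 28) × 60 + 12 = 127692.
Real time: 127692 / (60) = 10641/5 s.
Target frame: (10641/5) × (30000/1001) = 63846000/1001 ≈ 63782.218 → 63782.
At 30 labels/s: frame 63782 → 00:35:26:02.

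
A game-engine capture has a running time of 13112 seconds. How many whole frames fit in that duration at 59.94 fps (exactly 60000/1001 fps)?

Frames = 13112 × 60000/1001 = 71520000/91 ≈ 785934.0659.
Complete frames: 785934.

785934 frames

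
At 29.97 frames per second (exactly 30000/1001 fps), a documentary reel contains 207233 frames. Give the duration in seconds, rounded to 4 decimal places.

Running time = 207233 × 1001/30000 = 207440233/30000 s ≈ 6914.6744 s.

6914.6744 seconds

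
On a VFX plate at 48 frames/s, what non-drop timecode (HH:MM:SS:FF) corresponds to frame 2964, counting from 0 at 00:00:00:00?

2964 ÷ 48 = 61 full seconds, remainder 36 frames.
61 s = 0 h 1 min 1 s.
Timecode: 00:01:01:36.

00:01:01:36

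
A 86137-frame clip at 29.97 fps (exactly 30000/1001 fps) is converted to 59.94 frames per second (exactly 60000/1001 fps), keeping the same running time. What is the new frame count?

Frames at target rate = 86137 × (60000/1001) / (30000/1001) = 172274.

172274 frames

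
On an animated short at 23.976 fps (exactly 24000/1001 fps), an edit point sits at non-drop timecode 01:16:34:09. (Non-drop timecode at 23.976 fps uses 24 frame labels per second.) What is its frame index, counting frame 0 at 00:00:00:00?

110265

Total seconds to the label: (1 × 3600 + 16 × 60 + 34) = 4594.
Frame index = 4594 × 24 + 9 = 110265.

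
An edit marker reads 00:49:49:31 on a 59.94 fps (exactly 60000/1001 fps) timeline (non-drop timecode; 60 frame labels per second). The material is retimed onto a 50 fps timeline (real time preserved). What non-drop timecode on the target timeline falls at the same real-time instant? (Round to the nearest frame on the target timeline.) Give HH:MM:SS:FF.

00:49:52:25

Source frame index: (0×3600 + 49×60 + 49) × 60 + 31 = 179371.
Real time: 179371 / (60000/1001) = 179550371/60000 s.
Target frame: (179550371/60000) × (50) = 179550371/1200 ≈ 149625.309 → 149625.
At 50 labels/s: frame 149625 → 00:49:52:25.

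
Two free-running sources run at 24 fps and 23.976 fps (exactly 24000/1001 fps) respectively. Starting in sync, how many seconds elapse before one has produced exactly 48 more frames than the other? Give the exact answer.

The gap grows by |24000/1001 − 24| = 24/1001 frames per second.
Time for a 48-frame gap: 48 ÷ (24/1001) = 2002 s.

2002 seconds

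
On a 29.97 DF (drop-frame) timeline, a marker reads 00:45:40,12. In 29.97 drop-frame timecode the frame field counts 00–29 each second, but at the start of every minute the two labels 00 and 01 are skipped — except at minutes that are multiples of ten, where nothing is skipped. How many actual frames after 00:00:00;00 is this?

82130

As if non-drop at 30 labels/s: (0 × 3600 + 45 × 60 + 40) × 30 + 12 = 82212.
Minute boundaries passed: 45; those not divisible by 10: 45 − 4 = 41; dropped labels = 2 × 41 = 82.
Actual frame index = 82212 − 82 = 82130.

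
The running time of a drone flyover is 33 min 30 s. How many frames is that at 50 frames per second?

33 min 30 s = 2010 s.
Frames = 2010 × 50 = 100500.

100500 frames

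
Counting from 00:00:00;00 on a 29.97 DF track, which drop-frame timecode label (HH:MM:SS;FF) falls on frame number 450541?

Each 10-minute DF block holds 10 × 60 × 30 − 9 × 2 = 17982 frames. 450541 ÷ 17982 → 25 full blocks, remainder 991.
Within the partial block the first minute is 1800 frames and each further minute 1798, so 0 further minute boundaries passed. Total skipped labels = 18 × 25 + 2 × 0 = 450.
Non-drop label index = 450541 + 450 = 450991; at 30 labels/s that is 04:10:33:01, i.e. DF 04:10:33;01.

04:10:33;01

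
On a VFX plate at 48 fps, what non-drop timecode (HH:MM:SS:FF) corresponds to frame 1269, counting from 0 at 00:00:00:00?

00:00:26:21

1269 ÷ 48 = 26 full seconds, remainder 21 frames.
26 s = 0 h 0 min 26 s.
Timecode: 00:00:26:21.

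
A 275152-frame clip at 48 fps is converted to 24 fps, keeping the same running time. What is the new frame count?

137576 frames

Target frames = source frames × (target rate / source rate) = 275152 × (24)/(48) = 275152 × 1/2 = 137576.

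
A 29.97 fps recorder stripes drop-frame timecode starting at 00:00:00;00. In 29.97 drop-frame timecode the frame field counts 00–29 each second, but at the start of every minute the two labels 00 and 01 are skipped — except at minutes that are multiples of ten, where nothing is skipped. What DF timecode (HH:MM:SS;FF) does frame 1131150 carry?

Ten DF minutes hold 17982 frames, so frame 1131150 lies in block 62 (frames 1114884–1132865) with 16266 frames into that block.
The block's first minute is 1800 frames and the rest 1798 each; 16266 frames reaches minute 9, so 62 × 18 + 9 × 2 = 1134 labels have been skipped so far.
Adding those back, label number 1131150 + 1134 = 1132284 at 30 labels/s is 37742 s + 24 f = 10 h 29 min 2 s frame 24, i.e. 10:29:02;24.

10:29:02;24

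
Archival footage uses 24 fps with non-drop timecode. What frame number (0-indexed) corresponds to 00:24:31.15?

35319

Total seconds to the label: (0 × 3600 + 24 × 60 + 31) = 1471.
Frame index = 1471 × 24 + 15 = 35319.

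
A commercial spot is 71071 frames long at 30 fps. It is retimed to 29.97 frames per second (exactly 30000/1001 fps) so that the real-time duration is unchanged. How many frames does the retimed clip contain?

Target frames = source frames × (target rate / source rate) = 71071 × (30000/1001)/(30) = 71071 × 1000/1001 = 71000.

71000 frames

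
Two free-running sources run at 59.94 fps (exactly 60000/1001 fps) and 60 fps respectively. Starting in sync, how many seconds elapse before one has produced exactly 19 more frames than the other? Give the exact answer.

The gap grows by |60 − 60000/1001| = 60/1001 frames per second.
Time for a 19-frame gap: 19 ÷ (60/1001) = 19019/60 s.

19019/60 seconds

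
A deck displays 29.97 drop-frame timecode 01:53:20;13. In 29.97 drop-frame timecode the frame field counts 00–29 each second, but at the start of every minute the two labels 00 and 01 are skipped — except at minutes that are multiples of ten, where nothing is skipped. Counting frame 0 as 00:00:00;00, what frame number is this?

203809

Complete 10-minute blocks: 11, each 17982 frames → 197802.
Remaining 3 whole minutes in the current block: 1800 + 2 × 1798 = 5396 frames.
Within the current minute: 20 × 30 + 13 − 2 = 611 (labels ;00/;01 skipped at this minute). Total = 197802 + 5396 + 611 = 203809.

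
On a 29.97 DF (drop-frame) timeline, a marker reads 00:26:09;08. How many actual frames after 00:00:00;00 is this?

47030

Complete 10-minute blocks: 2, each 17982 frames → 35964.
Remaining 6 whole minutes in the current block: 1800 + 5 × 1798 = 10790 frames.
Within the current minute: 9 × 30 + 8 − 2 = 276 (labels ;00/;01 skipped at this minute). Total = 35964 + 10790 + 276 = 47030.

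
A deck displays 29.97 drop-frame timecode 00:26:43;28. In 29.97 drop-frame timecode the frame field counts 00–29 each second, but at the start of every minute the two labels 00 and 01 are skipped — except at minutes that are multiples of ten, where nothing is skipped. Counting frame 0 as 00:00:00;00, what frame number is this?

As if non-drop at 30 labels/s: (0 × 3600 + 26 × 60 + 43) × 30 + 28 = 48118.
Minute boundaries passed: 26; those not divisible by 10: 26 − 2 = 24; dropped labels = 2 × 24 = 48.
Actual frame index = 48118 − 48 = 48070.

48070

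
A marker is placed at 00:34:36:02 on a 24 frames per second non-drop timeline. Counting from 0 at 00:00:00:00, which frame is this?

Total seconds to the label: (0 × 3600 + 34 × 60 + 36) = 2076.
Frame index = 2076 × 24 + 2 = 49826.

frame 49826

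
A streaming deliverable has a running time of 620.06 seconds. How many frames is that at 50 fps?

31003 frames

Frames = 620.06 × 50 = 31003.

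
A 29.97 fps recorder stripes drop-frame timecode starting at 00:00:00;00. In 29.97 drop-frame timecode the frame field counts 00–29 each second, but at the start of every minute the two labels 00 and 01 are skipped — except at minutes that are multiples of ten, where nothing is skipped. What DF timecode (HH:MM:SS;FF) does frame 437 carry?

Ten DF minutes hold 17982 frames, so frame 437 lies in block 0 (frames 0–17981) with 437 frames into that block.
The block's first minute is 1800 frames and the rest 1798 each; 437 frames reaches minute 0, so 0 × 18 + 0 × 2 = 0 labels have been skipped so far.
Adding those back, label number 437 + 0 = 437 at 30 labels/s is 14 s + 17 f = 0 h 0 min 14 s frame 17, i.e. 00:00:14;17.

00:00:14;17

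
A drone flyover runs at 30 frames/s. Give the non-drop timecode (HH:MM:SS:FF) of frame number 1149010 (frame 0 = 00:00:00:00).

10:38:20:10

1149010 ÷ 30 = 38300 full seconds, remainder 10 frames.
38300 s = 10 h 38 min 20 s.
Timecode: 10:38:20:10.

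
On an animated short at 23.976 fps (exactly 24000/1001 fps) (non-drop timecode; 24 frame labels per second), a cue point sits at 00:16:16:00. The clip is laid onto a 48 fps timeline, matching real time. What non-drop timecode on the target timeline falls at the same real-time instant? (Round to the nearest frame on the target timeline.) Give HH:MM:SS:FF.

00:16:16:47

Source frame index: (0×3600 + 16×60 + 16) × 24 + 0 = 23424.
Real time: 23424 / (24000/1001) = 122122/125 s.
Target frame: (122122/125) × (48) = 5861856/125 ≈ 46894.848 → 46895.
At 48 labels/s: frame 46895 → 00:16:16:47.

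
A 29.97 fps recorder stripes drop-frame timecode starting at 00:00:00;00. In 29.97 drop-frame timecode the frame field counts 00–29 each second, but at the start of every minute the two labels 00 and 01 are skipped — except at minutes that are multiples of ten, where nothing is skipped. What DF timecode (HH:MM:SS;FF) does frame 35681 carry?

Each 10-minute DF block holds 10 × 60 × 30 − 9 × 2 = 17982 frames. 35681 ÷ 17982 → 1 full block, remainder 17699.
Within the partial block the first minute is 1800 frames and each further minute 1798, so 9 further minute boundaries passed. Total skipped labels = 18 × 1 + 2 × 9 = 36.
Non-drop label index = 35681 + 36 = 35717; at 30 labels/s that is 00:19:50:17, i.e. DF 00:19:50;17.

00:19:50;17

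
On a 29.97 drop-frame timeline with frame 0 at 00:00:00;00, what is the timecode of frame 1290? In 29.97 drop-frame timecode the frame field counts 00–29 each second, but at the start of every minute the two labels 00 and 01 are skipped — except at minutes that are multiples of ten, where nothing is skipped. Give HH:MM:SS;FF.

Ten DF minutes hold 17982 frames, so frame 1290 lies in block 0 (frames 0–17981) with 1290 frames into that block.
The block's first minute is 1800 frames and the rest 1798 each; 1290 frames reaches minute 0, so 0 × 18 + 0 × 2 = 0 labels have been skipped so far.
Adding those back, label number 1290 + 0 = 1290 at 30 labels/s is 43 s + 0 f = 0 h 0 min 43 s frame 0, i.e. 00:00:43;00.

00:00:43;00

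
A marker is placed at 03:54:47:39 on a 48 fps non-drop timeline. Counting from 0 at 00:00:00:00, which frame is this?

frame 676215

Total seconds to the label: (3 × 3600 + 54 × 60 + 47) = 14087.
Frame index = 14087 × 48 + 39 = 676215.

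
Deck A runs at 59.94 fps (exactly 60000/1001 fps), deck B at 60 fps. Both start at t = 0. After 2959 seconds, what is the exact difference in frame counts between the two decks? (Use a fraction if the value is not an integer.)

A emits 60000/1001 × 2959 = 16140000/91 frames; B emits 60 × 2959 = 177540.
Difference = 16140/91 frames (≈ 177.3626); B is ahead of A.

16140/91 frames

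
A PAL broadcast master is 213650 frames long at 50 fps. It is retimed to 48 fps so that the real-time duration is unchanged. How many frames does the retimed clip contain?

205104 frames

Target frames = source frames × (target rate / source rate) = 213650 × (48)/(50) = 213650 × 24/25 = 205104.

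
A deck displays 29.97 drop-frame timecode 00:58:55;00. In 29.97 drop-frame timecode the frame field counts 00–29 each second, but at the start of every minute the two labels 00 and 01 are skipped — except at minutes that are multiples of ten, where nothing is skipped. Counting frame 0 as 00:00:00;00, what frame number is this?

105944

As if non-drop at 30 labels/s: (0 × 3600 + 58 × 60 + 55) × 30 + 0 = 106050.
Minute boundaries passed: 58; those not divisible by 10: 58 − 5 = 53; dropped labels = 2 × 53 = 106.
Actual frame index = 106050 − 106 = 105944.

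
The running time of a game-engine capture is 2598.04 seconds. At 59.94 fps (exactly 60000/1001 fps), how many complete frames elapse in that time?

Frames = 2598.04 × 60000/1001 = 155882400/1001 ≈ 155726.6733.
Complete frames: 155726.

155726 frames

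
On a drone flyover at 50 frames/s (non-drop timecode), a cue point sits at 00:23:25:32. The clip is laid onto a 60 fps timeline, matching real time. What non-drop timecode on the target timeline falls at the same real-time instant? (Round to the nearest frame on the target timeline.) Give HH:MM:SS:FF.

00:23:25:38

Source frame index: (0×3600 + 23×60 + 25) × 50 + 32 = 70282.
Real time: 70282 / (50) = 35141/25 s.
Target frame: (35141/25) × (60) = 421692/5 ≈ 84338.400 → 84338.
At 60 labels/s: frame 84338 → 00:23:25:38.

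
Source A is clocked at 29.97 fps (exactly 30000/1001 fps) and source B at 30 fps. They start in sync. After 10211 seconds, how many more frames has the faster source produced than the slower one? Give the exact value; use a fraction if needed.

A emits 30000/1001 × 10211 = 306330000/1001 frames; B emits 30 × 10211 = 306330.
Difference = 306330/1001 frames (≈ 306.0240); B is ahead of A.

306330/1001 frames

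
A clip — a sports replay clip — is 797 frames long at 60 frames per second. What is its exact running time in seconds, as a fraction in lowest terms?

Running time = 797 ÷ (60) = 797 × 1/60 = 797/60 s.

797/60 seconds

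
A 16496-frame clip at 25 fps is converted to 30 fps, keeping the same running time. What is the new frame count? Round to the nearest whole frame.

Frames at target rate = 16496 × (30) / (25) = 98976/5 ≈ 19795.200.
Nearest whole frame: 19795.

19795 frames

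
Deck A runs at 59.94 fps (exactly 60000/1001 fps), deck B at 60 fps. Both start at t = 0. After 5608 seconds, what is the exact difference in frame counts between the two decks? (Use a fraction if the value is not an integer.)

A emits 60000/1001 × 5608 = 336480000/1001 frames; B emits 60 × 5608 = 336480.
Difference = 336480/1001 frames (≈ 336.1439); B is ahead of A.

336480/1001 frames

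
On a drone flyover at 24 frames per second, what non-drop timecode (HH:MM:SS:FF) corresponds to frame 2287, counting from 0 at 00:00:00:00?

00:01:35:07

2287 ÷ 24 = 95 full seconds, remainder 7 frames.
95 s = 0 h 1 min 35 s.
Timecode: 00:01:35:07.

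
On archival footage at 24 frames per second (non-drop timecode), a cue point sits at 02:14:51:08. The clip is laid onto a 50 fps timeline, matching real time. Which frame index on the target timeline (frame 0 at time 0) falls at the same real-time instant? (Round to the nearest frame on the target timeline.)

frame 404567

Source frame index: (2×3600 + 14×60 + 51) × 24 + 8 = 194192.
Real time: 194192 / (24) = 24274/3 s.
Target frame: (24274/3) × (50) = 1213700/3 ≈ 404566.667 → 404567.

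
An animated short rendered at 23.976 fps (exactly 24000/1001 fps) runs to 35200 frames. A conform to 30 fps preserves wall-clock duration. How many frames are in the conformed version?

Target frames = source frames × (target rate / source rate) = 35200 × (30)/(24000/1001) = 35200 × 1001/800 = 44044.

44044 frames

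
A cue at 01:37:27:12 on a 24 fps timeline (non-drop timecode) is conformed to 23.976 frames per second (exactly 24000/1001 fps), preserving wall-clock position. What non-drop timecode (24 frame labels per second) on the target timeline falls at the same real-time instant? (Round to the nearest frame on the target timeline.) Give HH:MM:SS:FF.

01:37:21:16

Source frame index: (1×3600 + 37×60 + 27) × 24 + 12 = 140340.
Real time: 140340 / (24) = 11695/2 s.
Target frame: (11695/2) × (24000/1001) = 140340000/1001 ≈ 140199.800 → 140200.
At 24 labels/s: frame 140200 → 01:37:21:16.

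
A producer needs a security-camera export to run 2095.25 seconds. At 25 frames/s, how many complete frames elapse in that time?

Frames = 2095.25 × 25 = 209525/4 ≈ 52381.2500.
Complete frames: 52381.

52381 frames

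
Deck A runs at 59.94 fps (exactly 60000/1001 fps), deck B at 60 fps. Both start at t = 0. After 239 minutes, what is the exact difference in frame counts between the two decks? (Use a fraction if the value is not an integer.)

860400/1001 frames

239 min = 14340 s.
A emits 60000/1001 × 14340 = 860400000/1001 frames; B emits 60 × 14340 = 860400.
Difference = 860400/1001 frames (≈ 859.5405); B is ahead of A.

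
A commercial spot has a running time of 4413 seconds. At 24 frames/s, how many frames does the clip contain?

Frames = 4413 × 24 = 105912.

105912 frames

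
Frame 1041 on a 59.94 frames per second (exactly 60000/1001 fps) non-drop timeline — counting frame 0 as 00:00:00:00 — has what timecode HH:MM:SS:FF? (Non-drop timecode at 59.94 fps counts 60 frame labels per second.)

00:00:17:21

1041 ÷ 60 = 17 full seconds, remainder 21 frames.
17 s = 0 h 0 min 17 s.
Timecode: 00:00:17:21.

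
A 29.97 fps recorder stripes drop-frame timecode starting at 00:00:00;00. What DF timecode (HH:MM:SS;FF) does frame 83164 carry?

Ten DF minutes hold 17982 frames, so frame 83164 lies in block 4 (frames 71928–89909) with 11236 frames into that block.
The block's first minute is 1800 frames and the rest 1798 each; 11236 frames reaches minute 6, so 4 × 18 + 6 × 2 = 84 labels have been skipped so far.
Adding those back, label number 83164 + 84 = 83248 at 30 labels/s is 2774 s + 28 f = 0 h 46 min 14 s frame 28, i.e. 00:46:14;28.

00:46:14;28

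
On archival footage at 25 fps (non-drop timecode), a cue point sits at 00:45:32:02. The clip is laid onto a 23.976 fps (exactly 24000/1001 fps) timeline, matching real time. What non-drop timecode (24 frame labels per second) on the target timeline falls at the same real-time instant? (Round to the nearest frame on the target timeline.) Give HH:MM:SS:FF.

Source frame index: (0×3600 + 45×60 + 32) × 25 + 2 = 68302.
Real time: 68302 / (25) = 68302/25 s.
Target frame: (68302/25) × (24000/1001) = 5043840/77 ≈ 65504.416 → 65504.
At 24 labels/s: frame 65504 → 00:45:29:08.

00:45:29:08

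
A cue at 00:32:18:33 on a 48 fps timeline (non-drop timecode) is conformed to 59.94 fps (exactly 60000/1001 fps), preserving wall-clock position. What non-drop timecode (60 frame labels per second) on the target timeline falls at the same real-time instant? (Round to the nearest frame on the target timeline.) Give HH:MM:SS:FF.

00:32:16:45

Source frame index: (0×3600 + 32×60 + 18) × 48 + 33 = 93057.
Real time: 93057 / (48) = 31019/16 s.
Target frame: (31019/16) × (60000/1001) = 116321250/1001 ≈ 116205.045 → 116205.
At 60 labels/s: frame 116205 → 00:32:16:45.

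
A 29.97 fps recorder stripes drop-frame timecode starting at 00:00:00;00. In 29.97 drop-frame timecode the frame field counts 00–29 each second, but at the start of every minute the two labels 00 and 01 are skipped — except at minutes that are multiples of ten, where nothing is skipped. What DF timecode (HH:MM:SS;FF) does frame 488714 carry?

Ten DF minutes hold 17982 frames, so frame 488714 lies in block 27 (frames 485514–503495) with 3200 frames into that block.
The block's first minute is 1800 frames and the rest 1798 each; 3200 frames reaches minute 1, so 27 × 18 + 1 × 2 = 488 labels have been skipped so far.
Adding those back, label number 488714 + 488 = 489202 at 30 labels/s is 16306 s + 22 f = 4 h 31 min 46 s frame 22, i.e. 04:31:46;22.

04:31:46;22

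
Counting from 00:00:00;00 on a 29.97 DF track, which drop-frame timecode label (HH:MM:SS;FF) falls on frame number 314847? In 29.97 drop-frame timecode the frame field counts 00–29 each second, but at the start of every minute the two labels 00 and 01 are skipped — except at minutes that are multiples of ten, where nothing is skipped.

02:55:05;13

Each 10-minute DF block holds 10 × 60 × 30 − 9 × 2 = 17982 frames. 314847 ÷ 17982 → 17 full blocks, remainder 9153.
Within the partial block the first minute is 1800 frames and each further minute 1798, so 5 further minute boundaries passed. Total skipped labels = 18 × 17 + 2 × 5 = 316.
Non-drop label index = 314847 + 316 = 315163; at 30 labels/s that is 02:55:05:13, i.e. DF 02:55:05;13.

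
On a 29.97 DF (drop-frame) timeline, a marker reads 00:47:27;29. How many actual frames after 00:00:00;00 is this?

Complete 10-minute blocks: 4, each 17982 frames → 71928.
Remaining 7 whole minutes in the current block: 1800 + 6 × 1798 = 12588 frames.
Within the current minute: 27 × 30 + 29 − 2 = 837 (labels ;00/;01 skipped at this minute). Total = 71928 + 12588 + 837 = 85353.

85353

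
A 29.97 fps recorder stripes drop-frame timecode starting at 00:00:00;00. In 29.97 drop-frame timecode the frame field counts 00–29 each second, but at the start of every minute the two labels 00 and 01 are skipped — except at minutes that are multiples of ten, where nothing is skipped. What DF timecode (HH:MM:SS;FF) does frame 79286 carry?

Ten DF minutes hold 17982 frames, so frame 79286 lies in block 4 (frames 71928–89909) with 7358 frames into that block.
The block's first minute is 1800 frames and the rest 1798 each; 7358 frames reaches minute 4, so 4 × 18 + 4 × 2 = 80 labels have been skipped so far.
Adding those back, label number 79286 + 80 = 79366 at 30 labels/s is 2645 s + 16 f = 0 h 44 min 5 s frame 16, i.e. 00:44:05;16.

00:44:05;16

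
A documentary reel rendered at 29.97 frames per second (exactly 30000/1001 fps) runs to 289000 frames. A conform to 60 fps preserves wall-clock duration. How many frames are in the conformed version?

578578 frames

Target frames = source frames × (target rate / source rate) = 289000 × (60)/(30000/1001) = 289000 × 1001/500 = 578578.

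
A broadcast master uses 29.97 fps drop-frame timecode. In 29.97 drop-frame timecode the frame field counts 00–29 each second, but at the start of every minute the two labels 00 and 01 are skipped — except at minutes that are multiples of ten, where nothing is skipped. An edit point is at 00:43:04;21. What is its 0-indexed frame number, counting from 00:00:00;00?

Complete 10-minute blocks: 4, each 17982 frames → 71928.
Remaining 3 whole minutes in the current block: 1800 + 2 × 1798 = 5396 frames.
Within the current minute: 4 × 30 + 21 − 2 = 139 (labels ;00/;01 skipped at this minute). Total = 71928 + 5396 + 139 = 77463.

77463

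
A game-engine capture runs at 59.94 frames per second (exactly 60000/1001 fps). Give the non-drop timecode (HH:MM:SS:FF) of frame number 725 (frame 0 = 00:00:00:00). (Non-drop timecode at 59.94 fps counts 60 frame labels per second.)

725 ÷ 60 = 12 full seconds, remainder 5 frames.
12 s = 0 h 0 min 12 s.
Timecode: 00:00:12:05.

00:00:12:05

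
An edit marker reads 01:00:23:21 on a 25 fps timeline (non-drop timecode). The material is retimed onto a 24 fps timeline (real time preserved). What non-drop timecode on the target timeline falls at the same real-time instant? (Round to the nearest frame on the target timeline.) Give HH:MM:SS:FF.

01:00:23:20

Source frame index: (1×3600 + 0×60 + 23) × 25 + 21 = 90596.
Real time: 90596 / (25) = 90596/25 s.
Target frame: (90596/25) × (24) = 2174304/25 ≈ 86972.160 → 86972.
At 24 labels/s: frame 86972 → 01:00:23:20.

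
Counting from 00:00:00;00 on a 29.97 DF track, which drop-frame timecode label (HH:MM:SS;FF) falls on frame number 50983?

Each 10-minute DF block holds 10 × 60 × 30 − 9 × 2 = 17982 frames. 50983 ÷ 17982 → 2 full blocks, remainder 15019.
Within the partial block the first minute is 1800 frames and each further minute 1798, so 8 further minute boundaries passed. Total skipped labels = 18 × 2 + 2 × 8 = 52.
Non-drop label index = 50983 + 52 = 51035; at 30 labels/s that is 00:28:21:05, i.e. DF 00:28:21;05.

00:28:21;05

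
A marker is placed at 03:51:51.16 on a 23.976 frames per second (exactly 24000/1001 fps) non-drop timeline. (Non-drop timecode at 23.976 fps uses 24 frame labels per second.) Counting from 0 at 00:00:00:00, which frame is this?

Total seconds to the label: (3 × 3600 + 51 × 60 + 51) = 13911.
Frame index = 13911 × 24 + 16 = 333880.

frame 333880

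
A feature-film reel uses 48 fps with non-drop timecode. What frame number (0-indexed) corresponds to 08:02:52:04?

frame 1390660

Total seconds to the label: (8 × 3600 + 2 × 60 + 52) = 28972.
Frame index = 28972 × 48 + 4 = 1390660.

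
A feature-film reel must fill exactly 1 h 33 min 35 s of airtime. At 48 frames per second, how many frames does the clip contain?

269520 frames

1 h 33 min 35 s = 5615 s.
Frames = 5615 × 48 = 269520.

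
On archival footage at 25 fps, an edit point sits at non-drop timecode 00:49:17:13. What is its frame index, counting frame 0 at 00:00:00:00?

Total seconds to the label: (0 × 3600 + 49 × 60 + 17) = 2957.
Frame index = 2957 × 25 + 13 = 73938.

73938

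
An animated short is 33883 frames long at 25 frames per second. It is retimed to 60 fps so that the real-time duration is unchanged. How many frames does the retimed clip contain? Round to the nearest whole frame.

81319 frames

Frames at target rate = 33883 × (60) / (25) = 406596/5 ≈ 81319.200.
Nearest whole frame: 81319.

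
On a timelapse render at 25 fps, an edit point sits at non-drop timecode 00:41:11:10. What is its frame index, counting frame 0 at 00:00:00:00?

61785

Total seconds to the label: (0 × 3600 + 41 × 60 + 11) = 2471.
Frame index = 2471 × 25 + 10 = 61785.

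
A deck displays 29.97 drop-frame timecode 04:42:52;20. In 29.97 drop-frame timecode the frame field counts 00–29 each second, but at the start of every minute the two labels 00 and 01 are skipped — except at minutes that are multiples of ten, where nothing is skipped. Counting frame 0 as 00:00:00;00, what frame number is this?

As if non-drop at 30 labels/s: (4 × 3600 + 42 × 60 + 52) × 30 + 20 = 509180.
Minute boundaries passed: 282; those not divisible by 10: 282 − 28 = 254; dropped labels = 2 × 254 = 508.
Actual frame index = 509180 − 508 = 508672.

508672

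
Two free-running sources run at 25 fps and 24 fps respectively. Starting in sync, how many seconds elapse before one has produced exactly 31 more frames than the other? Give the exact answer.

31 seconds

The gap grows by |24 − 25| = 1 frame per second.
Time for a 31-frame gap: 31 ÷ (1) = 31 s.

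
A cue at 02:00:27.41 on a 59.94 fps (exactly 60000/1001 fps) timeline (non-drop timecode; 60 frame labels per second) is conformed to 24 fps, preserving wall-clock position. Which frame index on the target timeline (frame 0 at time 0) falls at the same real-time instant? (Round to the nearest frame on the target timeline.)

frame 173638

Source frame index: (2×3600 + 0×60 + 27) × 60 + 41 = 433661.
Real time: 433661 / (60000/1001) = 434094661/60000 s.
Target frame: (434094661/60000) × (24) = 434094661/2500 ≈ 173637.864 → 173638.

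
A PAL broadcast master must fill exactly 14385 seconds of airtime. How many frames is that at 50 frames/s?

719250 frames

Frames = 14385 × 50 = 719250.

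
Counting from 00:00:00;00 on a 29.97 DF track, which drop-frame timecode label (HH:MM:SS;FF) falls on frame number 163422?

01:30:52;24

Ten DF minutes hold 17982 frames, so frame 163422 lies in block 9 (frames 161838–179819) with 1584 frames into that block.
The block's first minute is 1800 frames and the rest 1798 each; 1584 frames reaches minute 0, so 9 × 18 + 0 × 2 = 162 labels have been skipped so far.
Adding those back, label number 163422 + 162 = 163584 at 30 labels/s is 5452 s + 24 f = 1 h 30 min 52 s frame 24, i.e. 01:30:52;24.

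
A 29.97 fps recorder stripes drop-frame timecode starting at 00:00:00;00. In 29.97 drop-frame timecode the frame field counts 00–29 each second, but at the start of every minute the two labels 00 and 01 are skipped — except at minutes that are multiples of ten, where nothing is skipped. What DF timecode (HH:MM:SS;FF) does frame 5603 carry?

00:03:06;29

Each 10-minute DF block holds 10 × 60 × 30 − 9 × 2 = 17982 frames. 5603 ÷ 17982 → 0 full blocks, remainder 5603.
Within the partial block the first minute is 1800 frames and each further minute 1798, so 3 further minute boundaries passed. Total skipped labels = 18 × 0 + 2 × 3 = 6.
Non-drop label index = 5603 + 6 = 5609; at 30 labels/s that is 00:03:06:29, i.e. DF 00:03:06;29.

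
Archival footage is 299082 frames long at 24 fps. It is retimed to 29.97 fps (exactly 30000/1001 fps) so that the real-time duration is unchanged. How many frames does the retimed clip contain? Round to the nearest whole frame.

Frames at target rate = 299082 × (30000/1001) / (24) = 53407500/143 ≈ 373479.021.
Nearest whole frame: 373479.

373479 frames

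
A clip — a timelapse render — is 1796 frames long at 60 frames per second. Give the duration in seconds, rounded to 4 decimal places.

Running time = 1796 × 1/60 = 449/15 s ≈ 29.9333 s.

29.9333 seconds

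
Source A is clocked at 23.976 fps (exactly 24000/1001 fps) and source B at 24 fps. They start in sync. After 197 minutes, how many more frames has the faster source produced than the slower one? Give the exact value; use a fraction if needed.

197 min = 11820 s.
A emits 24000/1001 × 11820 = 283680000/1001 frames; B emits 24 × 11820 = 283680.
Difference = 283680/1001 frames (≈ 283.3966); B is ahead of A.

283680/1001 frames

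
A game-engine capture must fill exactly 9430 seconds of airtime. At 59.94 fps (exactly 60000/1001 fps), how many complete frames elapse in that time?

Frames = 9430 × 60000/1001 = 565800000/1001 ≈ 565234.7652.
Complete frames: 565234.

565234 frames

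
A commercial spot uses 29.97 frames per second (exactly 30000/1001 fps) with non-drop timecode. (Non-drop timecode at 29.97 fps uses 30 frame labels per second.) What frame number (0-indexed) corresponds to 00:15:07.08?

Total seconds to the label: (0 × 3600 + 15 × 60 + 7) = 907.
Frame index = 907 × 30 + 8 = 27218.

27218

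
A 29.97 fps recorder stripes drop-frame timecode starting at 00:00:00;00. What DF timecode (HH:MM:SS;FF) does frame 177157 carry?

Ten DF minutes hold 17982 frames, so frame 177157 lies in block 9 (frames 161838–179819) with 15319 frames into that block.
The block's first minute is 1800 frames and the rest 1798 each; 15319 frames reaches minute 8, so 9 × 18 + 8 × 2 = 178 labels have been skipped so far.
Adding those back, label number 177157 + 178 = 177335 at 30 labels/s is 5911 s + 5 f = 1 h 38 min 31 s frame 5, i.e. 01:38:31;05.

01:38:31;05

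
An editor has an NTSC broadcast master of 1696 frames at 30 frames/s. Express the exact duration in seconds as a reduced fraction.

Running time = 1696 ÷ (30) = 1696 × 1/30 = 848/15 s.

848/15 seconds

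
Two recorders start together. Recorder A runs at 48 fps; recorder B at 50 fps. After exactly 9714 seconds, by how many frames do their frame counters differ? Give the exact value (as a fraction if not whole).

19428 frames

A emits 48 × 9714 = 466272 frames; B emits 50 × 9714 = 485700.
Difference = 19428 frames; B is ahead of A.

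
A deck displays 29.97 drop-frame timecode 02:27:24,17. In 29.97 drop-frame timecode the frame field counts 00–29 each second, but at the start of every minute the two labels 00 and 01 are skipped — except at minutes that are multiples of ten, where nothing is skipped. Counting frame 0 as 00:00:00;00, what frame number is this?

As if non-drop at 30 labels/s: (2 × 3600 + 27 × 60 + 24) × 30 + 17 = 265337.
Minute boundaries passed: 147; those not divisible by 10: 147 − 14 = 133; dropped labels = 2 × 133 = 266.
Actual frame index = 265337 − 266 = 265071.

265071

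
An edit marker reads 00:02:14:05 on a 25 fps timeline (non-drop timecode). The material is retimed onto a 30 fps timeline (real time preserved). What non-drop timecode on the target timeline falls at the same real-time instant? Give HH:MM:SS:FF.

Source frame index: (0×3600 + 2×60 + 14) × 25 + 5 = 3355.
Real time: 3355 / (25) = 671/5 s.
Target frame: (671/5) × (30) = 4026.
At 30 labels/s: frame 4026 → 00:02:14:06.

00:02:14:06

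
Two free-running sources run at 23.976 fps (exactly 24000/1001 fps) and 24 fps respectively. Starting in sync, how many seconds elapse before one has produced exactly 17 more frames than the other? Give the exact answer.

17017/24 seconds

The gap grows by |24 − 24000/1001| = 24/1001 frames per second.
Time for a 17-frame gap: 17 ÷ (24/1001) = 17017/24 s.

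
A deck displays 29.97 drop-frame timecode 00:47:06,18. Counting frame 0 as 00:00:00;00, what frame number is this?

84712

As if non-drop at 30 labels/s: (0 × 3600 + 47 × 60 + 6) × 30 + 18 = 84798.
Minute boundaries passed: 47; those not divisible by 10: 47 − 4 = 43; dropped labels = 2 × 43 = 86.
Actual frame index = 84798 − 86 = 84712.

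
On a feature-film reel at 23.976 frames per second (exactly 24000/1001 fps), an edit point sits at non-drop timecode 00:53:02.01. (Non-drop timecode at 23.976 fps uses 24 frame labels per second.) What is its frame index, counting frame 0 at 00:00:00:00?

frame 76369

Total seconds to the label: (0 × 3600 + 53 × 60 + 2) = 3182.
Frame index = 3182 × 24 + 1 = 76369.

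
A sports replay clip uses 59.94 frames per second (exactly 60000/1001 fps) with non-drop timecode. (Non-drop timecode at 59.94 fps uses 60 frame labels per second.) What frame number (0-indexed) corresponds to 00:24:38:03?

frame 88683

Total seconds to the label: (0 × 3600 + 24 × 60 + 38) = 1478.
Frame index = 1478 × 60 + 3 = 88683.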